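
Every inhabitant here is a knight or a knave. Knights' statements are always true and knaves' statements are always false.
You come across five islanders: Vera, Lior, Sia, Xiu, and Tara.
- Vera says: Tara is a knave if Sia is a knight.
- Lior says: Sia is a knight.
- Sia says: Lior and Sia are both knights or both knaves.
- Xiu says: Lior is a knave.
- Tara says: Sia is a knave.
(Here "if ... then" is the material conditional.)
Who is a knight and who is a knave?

Since Vera is a knight, "Tara is a knave if Sia is a knight" needs to be true, which holds.
Lior is a knight, so "Sia is a knight" must be true — and it is.
Sia (knight): "Lior and Sia are both knights or both knaves" — true. ✓
Xiu (knave): "Lior is a knave" — false. ✓
Tara is a knave, and the claim "Sia is a knave" is indeed false.

Vera is a knight, Lior is a knight, Sia is a knight, Xiu is a knave, and Tara is a knave.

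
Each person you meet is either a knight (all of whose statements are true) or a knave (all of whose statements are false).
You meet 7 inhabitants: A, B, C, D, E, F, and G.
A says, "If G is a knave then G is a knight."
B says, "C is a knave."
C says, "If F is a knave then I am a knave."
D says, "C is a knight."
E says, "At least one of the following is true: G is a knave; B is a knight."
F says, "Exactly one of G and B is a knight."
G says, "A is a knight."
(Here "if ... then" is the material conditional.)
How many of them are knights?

5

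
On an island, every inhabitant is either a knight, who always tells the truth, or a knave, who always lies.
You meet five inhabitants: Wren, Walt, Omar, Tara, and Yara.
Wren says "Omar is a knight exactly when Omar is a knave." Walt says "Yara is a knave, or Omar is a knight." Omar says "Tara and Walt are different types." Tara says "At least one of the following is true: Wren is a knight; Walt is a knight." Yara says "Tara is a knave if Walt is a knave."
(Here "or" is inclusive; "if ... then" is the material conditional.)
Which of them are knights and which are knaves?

Knights: Yara. Knaves: Wren, Walt, Omar, and Tara.

Wren is a knave; "Omar is a knight exactly when Omar is a knave" is false, as required.
Since Walt is a knave, "Yara is a knave, or Omar is a knight" needs to be false, which holds.
Omar is a knave, so "Tara and Walt are different types" must be false — and it is.
As a knave, Tara's statement "at least one of the following is true: Wren is a knight; Walt is a knight" should be false; it is.
As a knight, Yara's statement "Tara is a knave if Walt is a knave" should be True; it is.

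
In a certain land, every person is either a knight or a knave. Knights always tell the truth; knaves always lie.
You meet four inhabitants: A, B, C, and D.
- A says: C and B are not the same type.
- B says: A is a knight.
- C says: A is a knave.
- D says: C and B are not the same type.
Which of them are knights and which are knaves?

A is a knight; "C and B are not the same type" is true, as required.
B (knight): "A is a knight" — true. ✓
Since C is a knave, "A is a knave" needs to be False, which holds.
D (knight): "C and B are not the same type" — true. ✓

Knights: A, B, and D. Knaves: C.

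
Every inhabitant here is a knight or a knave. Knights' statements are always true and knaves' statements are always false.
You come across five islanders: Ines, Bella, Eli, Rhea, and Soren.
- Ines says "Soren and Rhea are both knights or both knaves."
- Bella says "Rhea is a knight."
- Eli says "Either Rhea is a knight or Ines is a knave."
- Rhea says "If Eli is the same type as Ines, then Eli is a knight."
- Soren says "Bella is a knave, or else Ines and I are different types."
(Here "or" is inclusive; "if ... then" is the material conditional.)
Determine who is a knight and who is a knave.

Ines is a knave, Bella is a knight, Eli is a knight, Rhea is a knight, and Soren is a knave.

Ines (knave): "Soren and Rhea are both knights or both knaves" — False. ✓
Since Bella is a knight, "Rhea is a knight" needs to be true, which holds.
Eli is a knight, so "either Rhea is a knight or Ines is a knave" must be true — and it is.
Rhea is a knight; "if Eli is the same type as Ines, then Eli is a knight" is true, as required.
Soren is a knave, and the claim "Bella is a knave, or else Ines and I are different types" is indeed False.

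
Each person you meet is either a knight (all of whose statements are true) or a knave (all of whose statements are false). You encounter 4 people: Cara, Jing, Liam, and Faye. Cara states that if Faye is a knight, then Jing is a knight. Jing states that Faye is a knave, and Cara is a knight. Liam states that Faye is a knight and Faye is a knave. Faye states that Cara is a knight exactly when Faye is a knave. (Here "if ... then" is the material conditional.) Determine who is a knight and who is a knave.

Knights: Faye. Knaves: Cara, Jing, and Liam.

Cara (knave): "if Faye is a knight, then Jing is a knight" — false. ✓
Jing (knave): "Faye is a knave, and Cara is a knight" — false. ✓
Liam is a knave, and the claim "Faye is a knight and Faye is a knave" is indeed false.
Faye is a knight, so "Cara is a knight exactly when Faye is a knave" must be True — and it is.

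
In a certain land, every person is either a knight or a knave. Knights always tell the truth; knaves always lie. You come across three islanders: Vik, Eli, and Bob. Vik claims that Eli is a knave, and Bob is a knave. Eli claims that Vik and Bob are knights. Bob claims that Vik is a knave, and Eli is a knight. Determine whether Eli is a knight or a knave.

Eli is a knave.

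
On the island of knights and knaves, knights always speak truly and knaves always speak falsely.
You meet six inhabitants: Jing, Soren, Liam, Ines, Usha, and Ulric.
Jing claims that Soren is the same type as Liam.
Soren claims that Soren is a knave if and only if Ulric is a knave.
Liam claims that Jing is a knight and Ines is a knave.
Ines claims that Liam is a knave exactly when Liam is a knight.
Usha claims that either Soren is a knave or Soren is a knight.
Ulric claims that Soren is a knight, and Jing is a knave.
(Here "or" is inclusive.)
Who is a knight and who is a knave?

Jing is a knave, and the claim "Soren is the same type as Liam" is indeed false.
Since Soren is a knight, "Soren is a knave if and only if Ulric is a knave" needs to be true, which holds.
Liam is a knave, and the claim "Jing is a knight and Ines is a knave" is indeed false.
Ines is a knave, so "Liam is a knave exactly when Liam is a knight" must be false — and it is.
Usha is a knight, and the claim "either Soren is a knave or Soren is a knight" is indeed true.
Since Ulric is a knight, "Soren is a knight, and Jing is a knave" needs to be true, which holds.

Knights: Soren, Usha, and Ulric. Knaves: Jing, Liam, and Ines.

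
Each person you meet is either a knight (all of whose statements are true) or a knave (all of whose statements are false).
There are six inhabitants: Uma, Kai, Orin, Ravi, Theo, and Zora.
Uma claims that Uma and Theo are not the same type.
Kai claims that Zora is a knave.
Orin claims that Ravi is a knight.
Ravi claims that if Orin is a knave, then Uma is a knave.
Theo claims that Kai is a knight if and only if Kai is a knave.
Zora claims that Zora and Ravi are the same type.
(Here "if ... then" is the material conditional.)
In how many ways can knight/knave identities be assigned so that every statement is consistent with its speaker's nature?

Consistent assignments:
  Uma=knight, Kai=knight, Orin=knight, Ravi=knight, Theo=knave, Zora=knave
  Uma=knight, Kai=knave, Orin=knight, Ravi=knight, Theo=knave, Zora=knight
  Uma=knave, Kai=knight, Orin=knight, Ravi=knight, Theo=knave, Zora=knave
  Uma=knave, Kai=knave, Orin=knight, Ravi=knight, Theo=knave, Zora=knight

4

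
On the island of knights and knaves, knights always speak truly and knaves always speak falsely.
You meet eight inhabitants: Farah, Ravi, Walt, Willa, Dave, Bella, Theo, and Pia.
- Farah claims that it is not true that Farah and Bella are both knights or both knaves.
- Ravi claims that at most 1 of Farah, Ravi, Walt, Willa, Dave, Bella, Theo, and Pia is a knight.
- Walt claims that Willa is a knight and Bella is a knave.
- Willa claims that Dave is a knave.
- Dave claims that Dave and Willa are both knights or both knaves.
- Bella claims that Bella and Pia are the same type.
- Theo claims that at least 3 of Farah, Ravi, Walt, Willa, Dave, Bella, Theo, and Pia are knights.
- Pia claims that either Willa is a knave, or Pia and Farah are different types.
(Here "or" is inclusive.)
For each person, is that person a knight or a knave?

Farah is a knave, Ravi is a knave, Walt is a knight, Willa is a knight, Dave is a knave, Bella is a knave, Theo is a knight, and Pia is a knight.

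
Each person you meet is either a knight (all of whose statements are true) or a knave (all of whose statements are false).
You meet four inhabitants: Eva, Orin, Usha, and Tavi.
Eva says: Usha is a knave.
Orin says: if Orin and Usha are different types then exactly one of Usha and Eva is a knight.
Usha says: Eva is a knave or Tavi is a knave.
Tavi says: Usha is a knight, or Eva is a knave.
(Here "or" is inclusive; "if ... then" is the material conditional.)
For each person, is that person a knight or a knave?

Suppose Eva is a knight. Then Eva's statement "Usha is a knave" would have to be true. Checking the 8 ways to assign the others, none is consistent with every speaker.
(For instance, with Orin=knight, Usha=knight, Tavi=knight, Eva's claim "Usha is a knave" comes out false where it would need to be true.)
So Eva must be a knave, making "Usha is a knave" false. Taking Eva=knave, Orin=knight, Usha=knight, Tavi=knight, each remaining statement checks out:
  Orin (knight): "if Orin and Usha are different types then exactly one of Usha and Eva is a knight" — true. ✓
  Usha (knight): "Eva is a knave or Tavi is a knave" — true. ✓
  Tavi (knight): "Usha is a knight, or Eva is a knave" — true. ✓
This is the unique consistent assignment.

Knights: Orin, Usha, and Tavi. Knaves: Eva.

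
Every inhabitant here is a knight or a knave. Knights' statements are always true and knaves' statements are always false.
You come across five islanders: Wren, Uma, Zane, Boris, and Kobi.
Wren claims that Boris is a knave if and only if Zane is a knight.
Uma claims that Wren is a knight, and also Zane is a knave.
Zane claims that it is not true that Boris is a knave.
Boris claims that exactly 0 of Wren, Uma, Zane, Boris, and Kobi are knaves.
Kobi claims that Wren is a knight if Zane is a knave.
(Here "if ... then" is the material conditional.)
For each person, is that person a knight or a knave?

Knights: none. Knaves: Wren, Uma, Zane, Boris, and Kobi.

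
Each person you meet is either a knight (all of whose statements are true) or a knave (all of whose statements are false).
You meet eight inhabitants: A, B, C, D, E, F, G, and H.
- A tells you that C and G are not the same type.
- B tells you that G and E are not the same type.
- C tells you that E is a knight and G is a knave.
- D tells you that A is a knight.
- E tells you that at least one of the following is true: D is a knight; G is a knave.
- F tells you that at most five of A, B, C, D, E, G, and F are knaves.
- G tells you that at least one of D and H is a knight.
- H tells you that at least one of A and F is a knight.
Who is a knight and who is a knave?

As a knight, A's statement "C and G are not the same type" should be True; it is.
Since B is a knave, "G and E are not the same type" needs to be false, which holds.
C is a knave, and the claim "E is a knight and G is a knave" is indeed false.
D is a knight, so "A is a knight" must be True — and it is.
Since E is a knight, "at least one of the following is true: D is a knight; G is a knave" needs to be True, which holds.
F is a knight, and the claim "at most five of A, B, C, D, E, G, and F are knaves" is indeed True.
G is a knight, so "at least one of D and H is a knight" must be True — and it is.
As a knight, H's statement "at least one of A and F is a knight" should be True; it is.

A is a knight, B is a knave, C is a knave, D is a knight, E is a knight, F is a knight, G is a knight, and H is a knight.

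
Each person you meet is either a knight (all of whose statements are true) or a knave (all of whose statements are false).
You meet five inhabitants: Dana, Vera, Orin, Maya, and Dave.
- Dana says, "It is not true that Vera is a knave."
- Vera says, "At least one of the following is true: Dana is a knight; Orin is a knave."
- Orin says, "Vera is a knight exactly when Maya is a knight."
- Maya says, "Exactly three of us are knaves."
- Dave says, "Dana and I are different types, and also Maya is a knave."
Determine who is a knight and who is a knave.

Suppose Dana is a knight. Then Dana's statement "it is not true that Vera is a knave" would have to be true. Checking the 16 ways to assign the others, none is consistent with every speaker.
(For instance, with Vera=knave, Orin=knight, Maya=knave, Dave=knave, Dana's claim "it is not true that Vera is a knave" comes out false where it would need to be true.)
So Dana must be a knave, making "it is not true that Vera is a knave" false. Taking Dana=knave, Vera=knave, Orin=knight, Maya=knave, Dave=knave, each remaining statement checks out:
  Vera (knave): "at least one of the following is true: Dana is a knight; Orin is a knave" — false. ✓
  Orin (knight): "Vera is a knight exactly when Maya is a knight" — true. ✓
  Maya (knave): "exactly three of us are knaves" — false. ✓
  Dave (knave): "Dana and I are different types, and also Maya is a knave" — false. ✓
This is the unique consistent assignment.

Knights: Orin. Knaves: Dana, Vera, Maya, and Dave.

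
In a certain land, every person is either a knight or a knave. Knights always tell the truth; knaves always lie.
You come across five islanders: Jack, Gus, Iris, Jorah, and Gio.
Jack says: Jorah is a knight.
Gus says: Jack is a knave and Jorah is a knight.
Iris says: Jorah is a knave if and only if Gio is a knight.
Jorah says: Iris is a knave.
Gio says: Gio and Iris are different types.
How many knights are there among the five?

3

The unique consistent assignment is Jack=knight, Gus=knave, Iris=knave, Jorah=knight, Gio=knight.
That has 3 knights.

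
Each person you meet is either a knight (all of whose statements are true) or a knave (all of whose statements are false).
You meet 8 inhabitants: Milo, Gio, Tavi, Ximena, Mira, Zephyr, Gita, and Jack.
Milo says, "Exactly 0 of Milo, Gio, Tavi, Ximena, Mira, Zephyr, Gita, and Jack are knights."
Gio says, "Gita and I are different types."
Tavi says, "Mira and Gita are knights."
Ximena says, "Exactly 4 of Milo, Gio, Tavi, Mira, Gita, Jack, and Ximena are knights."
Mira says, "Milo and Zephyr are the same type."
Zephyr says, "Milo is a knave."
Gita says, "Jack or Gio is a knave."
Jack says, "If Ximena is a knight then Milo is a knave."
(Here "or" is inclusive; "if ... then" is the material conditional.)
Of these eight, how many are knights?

3

The unique consistent assignment is Milo=knave, Gio=knight, Tavi=knave, Ximena=knave, Mira=knave, Zephyr=knight, Gita=knave, Jack=knight.
That has 3 knights.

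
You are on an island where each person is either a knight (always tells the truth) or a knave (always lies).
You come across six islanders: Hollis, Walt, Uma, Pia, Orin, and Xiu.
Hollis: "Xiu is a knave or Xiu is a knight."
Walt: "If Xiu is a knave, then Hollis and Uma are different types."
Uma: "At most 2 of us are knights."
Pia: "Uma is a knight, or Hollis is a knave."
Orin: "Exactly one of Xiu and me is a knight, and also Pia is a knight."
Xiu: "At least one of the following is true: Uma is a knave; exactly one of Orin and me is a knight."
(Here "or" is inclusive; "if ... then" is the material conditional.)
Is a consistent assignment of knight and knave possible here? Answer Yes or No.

Yes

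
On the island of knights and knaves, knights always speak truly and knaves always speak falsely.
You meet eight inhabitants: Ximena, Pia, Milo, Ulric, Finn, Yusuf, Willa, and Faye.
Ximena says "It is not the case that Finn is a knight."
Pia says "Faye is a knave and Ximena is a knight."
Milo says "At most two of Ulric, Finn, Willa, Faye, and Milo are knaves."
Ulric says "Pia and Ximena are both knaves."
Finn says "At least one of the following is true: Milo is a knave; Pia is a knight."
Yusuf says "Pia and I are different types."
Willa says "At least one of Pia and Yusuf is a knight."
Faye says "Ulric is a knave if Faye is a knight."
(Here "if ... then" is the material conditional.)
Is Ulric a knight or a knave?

Ulric is a knave.

Consistent assignments: {Ximena=knight, Pia=knave, Milo=knight, Ulric=knave, Finn=knave, Yusuf=knight, Willa=knight, Faye=knight}
In every consistent assignment, Ulric is a knave.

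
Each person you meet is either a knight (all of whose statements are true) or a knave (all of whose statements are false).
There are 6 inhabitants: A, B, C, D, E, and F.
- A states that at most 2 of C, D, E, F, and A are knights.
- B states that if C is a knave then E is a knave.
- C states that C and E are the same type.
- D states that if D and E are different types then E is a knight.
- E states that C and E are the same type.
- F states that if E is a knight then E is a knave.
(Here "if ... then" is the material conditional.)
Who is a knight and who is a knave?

A is a knave, so "at most 2 of C, D, E, F, and A are knights" must be False — and it is.
B (knight): "if C is a knave then E is a knave" — True. ✓
C is a knight, and the claim "C and E are the same type" is indeed True.
As a knight, D's statement "if D and E are different types then E is a knight" should be True; it is.
As a knight, E's statement "C and E are the same type" should be True; it is.
Since F is a knave, "if E is a knight then E is a knave" needs to be False, which holds.

Knights: B, C, D, and E. Knaves: A and F.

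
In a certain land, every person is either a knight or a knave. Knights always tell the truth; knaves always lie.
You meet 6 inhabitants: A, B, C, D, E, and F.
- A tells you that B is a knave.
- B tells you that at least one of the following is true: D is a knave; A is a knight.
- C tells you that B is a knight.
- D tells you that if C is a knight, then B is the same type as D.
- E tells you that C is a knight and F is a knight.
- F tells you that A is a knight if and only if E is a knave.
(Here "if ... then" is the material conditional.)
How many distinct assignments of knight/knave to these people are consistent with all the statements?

Consistent assignments:
  A=knave, B=knight, C=knight, D=knave, E=knight, F=knight
  A=knave, B=knight, C=knight, D=knave, E=knave, F=knave

2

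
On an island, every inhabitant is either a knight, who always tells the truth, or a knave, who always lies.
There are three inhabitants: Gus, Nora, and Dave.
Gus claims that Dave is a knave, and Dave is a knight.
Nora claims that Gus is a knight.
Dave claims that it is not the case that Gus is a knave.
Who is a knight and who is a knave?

Knights: none. Knaves: Gus, Nora, and Dave.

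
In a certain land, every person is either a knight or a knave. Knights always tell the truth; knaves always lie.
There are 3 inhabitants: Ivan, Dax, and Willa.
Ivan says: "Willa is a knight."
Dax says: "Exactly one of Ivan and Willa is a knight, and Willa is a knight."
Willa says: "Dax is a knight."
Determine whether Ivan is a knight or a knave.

Ivan is a knave.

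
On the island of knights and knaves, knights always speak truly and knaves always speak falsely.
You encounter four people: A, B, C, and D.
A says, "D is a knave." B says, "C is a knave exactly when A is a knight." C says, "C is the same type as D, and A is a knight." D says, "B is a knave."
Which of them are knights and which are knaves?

A is a knave, B is a knave, C is a knave, and D is a knight.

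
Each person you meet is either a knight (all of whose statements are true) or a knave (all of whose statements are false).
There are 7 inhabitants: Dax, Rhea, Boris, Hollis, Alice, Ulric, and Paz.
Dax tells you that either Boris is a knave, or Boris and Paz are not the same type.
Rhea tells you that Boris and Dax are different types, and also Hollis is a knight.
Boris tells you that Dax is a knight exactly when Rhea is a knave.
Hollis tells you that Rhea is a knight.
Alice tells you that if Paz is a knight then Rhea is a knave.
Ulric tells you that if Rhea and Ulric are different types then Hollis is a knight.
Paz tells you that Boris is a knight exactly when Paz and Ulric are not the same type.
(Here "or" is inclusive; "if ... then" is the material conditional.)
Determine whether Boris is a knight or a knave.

Boris is a knave.

Consistent assignments: {Dax=knight, Rhea=knight, Boris=knave, Hollis=knight, Alice=knight, Ulric=knight, Paz=knave}; {Dax=knight, Rhea=knight, Boris=knave, Hollis=knight, Alice=knave, Ulric=knight, Paz=knight}
In every consistent assignment, Boris is a knave.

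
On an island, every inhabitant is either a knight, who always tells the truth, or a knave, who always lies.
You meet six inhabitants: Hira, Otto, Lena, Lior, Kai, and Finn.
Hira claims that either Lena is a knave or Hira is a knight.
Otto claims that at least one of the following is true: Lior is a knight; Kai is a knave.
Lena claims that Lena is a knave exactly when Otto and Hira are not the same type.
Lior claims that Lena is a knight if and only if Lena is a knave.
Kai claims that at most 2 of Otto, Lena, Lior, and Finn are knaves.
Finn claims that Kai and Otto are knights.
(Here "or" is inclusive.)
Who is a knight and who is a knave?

Hira is a knight, Otto is a knight, Lena is a knave, Lior is a knave, Kai is a knave, and Finn is a knave.

Hira is a knight, so "either Lena is a knave or Hira is a knight" must be true — and it is.
Otto is a knight, so "at least one of the following is true: Lior is a knight; Kai is a knave" must be true — and it is.
Lena is a knave; "Lena is a knave exactly when Otto and Hira are not the same type" is False, as required.
Lior is a knave, so "Lena is a knight if and only if Lena is a knave" must be False — and it is.
As a knave, Kai's statement "at most 2 of Otto, Lena, Lior, and Finn are knaves" should be False; it is.
Finn is a knave; "Kai and Otto are knights" is False, as required.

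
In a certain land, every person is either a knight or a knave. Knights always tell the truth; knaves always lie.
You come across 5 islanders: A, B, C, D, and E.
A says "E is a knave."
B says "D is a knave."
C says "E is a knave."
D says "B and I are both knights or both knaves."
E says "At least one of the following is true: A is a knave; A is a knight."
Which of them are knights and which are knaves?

A is a knave; "E is a knave" is False, as required.
B is a knight, and the claim "D is a knave" is indeed True.
C is a knave, so "E is a knave" must be False — and it is.
D is a knave, so "B and I are both knights or both knaves" must be False — and it is.
E is a knight, and the claim "at least one of the following is true: A is a knave; A is a knight" is indeed True.

A is a knave, B is a knight, C is a knave, D is a knave, and E is a knight.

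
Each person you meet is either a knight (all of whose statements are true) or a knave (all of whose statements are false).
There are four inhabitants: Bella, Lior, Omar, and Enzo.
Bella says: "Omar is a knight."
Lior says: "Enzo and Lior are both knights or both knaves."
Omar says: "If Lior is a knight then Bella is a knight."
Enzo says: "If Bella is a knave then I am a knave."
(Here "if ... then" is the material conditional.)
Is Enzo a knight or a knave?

Consistent assignments: {Bella=knight, Lior=knight, Omar=knight, Enzo=knight}; {Bella=knight, Lior=knave, Omar=knight, Enzo=knight}
In every consistent assignment, Enzo is a knight.

Enzo is a knight.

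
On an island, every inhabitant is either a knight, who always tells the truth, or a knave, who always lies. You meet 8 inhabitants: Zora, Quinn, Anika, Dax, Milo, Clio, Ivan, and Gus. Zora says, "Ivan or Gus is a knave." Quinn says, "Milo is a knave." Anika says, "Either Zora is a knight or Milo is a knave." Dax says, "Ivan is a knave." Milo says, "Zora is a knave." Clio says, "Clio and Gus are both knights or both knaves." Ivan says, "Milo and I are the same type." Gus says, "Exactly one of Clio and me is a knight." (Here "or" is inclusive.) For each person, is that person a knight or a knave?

Since Zora is a knave, "Ivan or Gus is a knave" needs to be False, which holds.
Quinn is a knave, and the claim "Milo is a knave" is indeed False.
Anika is a knave, so "either Zora is a knight or Milo is a knave" must be False — and it is.
As a knave, Dax's statement "Ivan is a knave" should be False; it is.
Since Milo is a knight, "Zora is a knave" needs to be True, which holds.
Clio is a knave, and the claim "Clio and Gus are both knights or both knaves" is indeed False.
Ivan (knight): "Milo and I are the same type" — True. ✓
Gus (knight): "exactly one of Clio and me is a knight" — True. ✓

Zora is a knave, Quinn is a knave, Anika is a knave, Dax is a knave, Milo is a knight, Clio is a knave, Ivan is a knight, and Gus is a knight.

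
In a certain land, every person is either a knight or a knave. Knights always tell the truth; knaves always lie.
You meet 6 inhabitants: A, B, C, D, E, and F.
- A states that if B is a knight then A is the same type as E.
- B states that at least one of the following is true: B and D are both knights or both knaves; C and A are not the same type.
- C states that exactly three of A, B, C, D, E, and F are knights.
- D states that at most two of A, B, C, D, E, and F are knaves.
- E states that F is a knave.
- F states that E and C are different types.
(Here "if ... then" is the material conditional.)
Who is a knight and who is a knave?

A is a knave, B is a knight, C is a knight, D is a knave, E is a knight, and F is a knave.

As a knave, A's statement "if B is a knight then A is the same type as E" should be False; it is.
B is a knight, and the claim "at least one of the following is true: B and D are both knights or both knaves; C and A are not the same type" is indeed True.
As a knight, C's statement "exactly three of A, B, C, D, E, and F are knights" should be True; it is.
Since D is a knave, "at most two of A, B, C, D, E, and F are knaves" needs to be False, which holds.
Since E is a knight, "F is a knave" needs to be True, which holds.
F (knave): "E and C are different types" — False. ✓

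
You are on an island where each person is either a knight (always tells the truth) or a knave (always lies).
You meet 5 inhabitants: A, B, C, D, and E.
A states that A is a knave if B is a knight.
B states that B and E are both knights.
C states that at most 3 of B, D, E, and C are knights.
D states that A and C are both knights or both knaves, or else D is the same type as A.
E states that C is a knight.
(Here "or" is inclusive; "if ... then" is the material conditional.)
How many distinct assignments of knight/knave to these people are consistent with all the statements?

Consistent assignments:
  A=knight, B=knave, C=knight, D=knight, E=knight

1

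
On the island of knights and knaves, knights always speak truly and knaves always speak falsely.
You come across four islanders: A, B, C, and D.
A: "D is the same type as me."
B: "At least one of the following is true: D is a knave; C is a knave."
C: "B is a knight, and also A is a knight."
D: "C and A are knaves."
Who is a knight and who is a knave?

A is a knave, B is a knight, C is a knave, and D is a knight.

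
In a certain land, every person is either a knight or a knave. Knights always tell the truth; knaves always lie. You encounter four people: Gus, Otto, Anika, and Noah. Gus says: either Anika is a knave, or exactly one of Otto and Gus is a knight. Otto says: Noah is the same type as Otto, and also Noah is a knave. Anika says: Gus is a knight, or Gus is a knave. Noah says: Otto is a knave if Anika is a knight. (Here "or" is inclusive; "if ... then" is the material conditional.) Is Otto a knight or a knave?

Otto is a knave.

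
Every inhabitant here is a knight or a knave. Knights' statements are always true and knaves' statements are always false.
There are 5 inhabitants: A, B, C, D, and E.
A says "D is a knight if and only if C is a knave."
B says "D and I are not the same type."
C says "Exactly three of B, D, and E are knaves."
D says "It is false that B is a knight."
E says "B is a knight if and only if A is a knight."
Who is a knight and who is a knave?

Knights: B. Knaves: A, C, D, and E.

Since A is a knave, "D is a knight if and only if C is a knave" needs to be false, which holds.
As a knight, B's statement "D and I are not the same type" should be true; it is.
C is a knave, so "exactly three of B, D, and E are knaves" must be false — and it is.
D is a knave, and the claim "it is false that B is a knight" is indeed false.
As a knave, E's statement "B is a knight if and only if A is a knight" should be false; it is.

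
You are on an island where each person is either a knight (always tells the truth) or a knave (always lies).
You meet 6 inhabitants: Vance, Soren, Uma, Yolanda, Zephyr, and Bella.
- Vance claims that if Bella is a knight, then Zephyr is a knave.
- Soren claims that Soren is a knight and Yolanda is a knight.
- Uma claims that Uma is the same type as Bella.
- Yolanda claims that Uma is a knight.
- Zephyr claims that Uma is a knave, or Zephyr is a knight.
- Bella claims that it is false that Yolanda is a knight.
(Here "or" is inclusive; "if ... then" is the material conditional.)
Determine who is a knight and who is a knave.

Vance is a knave, and the claim "if Bella is a knight, then Zephyr is a knave" is indeed false.
Soren is a knave, so "Soren is a knight and Yolanda is a knight" must be false — and it is.
Uma is a knave; "Uma is the same type as Bella" is false, as required.
Since Yolanda is a knave, "Uma is a knight" needs to be false, which holds.
Zephyr is a knight; "Uma is a knave, or Zephyr is a knight" is True, as required.
Since Bella is a knight, "it is false that Yolanda is a knight" needs to be True, which holds.

Vance is a knave, Soren is a knave, Uma is a knave, Yolanda is a knave, Zephyr is a knight, and Bella is a knight.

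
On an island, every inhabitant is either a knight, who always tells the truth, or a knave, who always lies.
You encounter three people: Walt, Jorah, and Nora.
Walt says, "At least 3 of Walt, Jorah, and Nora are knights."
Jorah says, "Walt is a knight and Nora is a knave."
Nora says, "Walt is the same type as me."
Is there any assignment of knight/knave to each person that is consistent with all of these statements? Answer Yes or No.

No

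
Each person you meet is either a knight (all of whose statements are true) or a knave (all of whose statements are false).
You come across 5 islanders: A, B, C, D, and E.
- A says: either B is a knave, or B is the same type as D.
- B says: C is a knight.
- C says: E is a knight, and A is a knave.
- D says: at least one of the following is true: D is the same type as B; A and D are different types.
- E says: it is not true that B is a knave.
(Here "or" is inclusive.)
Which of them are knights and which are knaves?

A is a knave, so "either B is a knave, or B is the same type as D" must be false — and it is.
B is a knight, and the claim "C is a knight" is indeed True.
Since C is a knight, "E is a knight, and A is a knave" needs to be True, which holds.
As a knave, D's statement "at least one of the following is true: D is the same type as B; A and D are different types" should be false; it is.
E is a knight; "it is not true that B is a knave" is True, as required.

A is a knave, B is a knight, C is a knight, D is a knave, and E is a knight.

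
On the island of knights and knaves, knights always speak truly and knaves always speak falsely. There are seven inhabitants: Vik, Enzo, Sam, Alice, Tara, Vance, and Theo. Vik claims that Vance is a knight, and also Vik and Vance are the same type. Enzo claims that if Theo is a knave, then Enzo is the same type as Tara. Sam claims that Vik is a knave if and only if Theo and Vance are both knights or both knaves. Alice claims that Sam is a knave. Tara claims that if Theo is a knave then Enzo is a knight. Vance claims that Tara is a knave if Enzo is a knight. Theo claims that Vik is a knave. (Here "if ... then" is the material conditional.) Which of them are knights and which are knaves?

Vik (knave): "Vance is a knight, and also Vik and Vance are the same type" — false. ✓
As a knight, Enzo's statement "if Theo is a knave, then Enzo is the same type as Tara" should be true; it is.
Sam (knave): "Vik is a knave if and only if Theo and Vance are both knights or both knaves" — false. ✓
Since Alice is a knight, "Sam is a knave" needs to be true, which holds.
Since Tara is a knight, "if Theo is a knave then Enzo is a knight" needs to be true, which holds.
Vance is a knave, so "Tara is a knave if Enzo is a knight" must be false — and it is.
Theo is a knight, so "Vik is a knave" must be true — and it is.

Vik is a knave, Enzo is a knight, Sam is a knave, Alice is a knight, Tara is a knight, Vance is a knave, and Theo is a knight.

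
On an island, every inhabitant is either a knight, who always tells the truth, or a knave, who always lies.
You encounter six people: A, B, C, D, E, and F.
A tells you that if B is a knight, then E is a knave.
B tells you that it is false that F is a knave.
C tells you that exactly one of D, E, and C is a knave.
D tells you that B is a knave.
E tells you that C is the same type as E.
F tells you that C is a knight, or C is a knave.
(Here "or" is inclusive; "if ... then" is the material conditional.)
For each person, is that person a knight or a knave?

Knights: B, C, E, and F. Knaves: A and D.

A is a knave, so "if B is a knight, then E is a knave" must be false — and it is.
Since B is a knight, "it is false that F is a knave" needs to be true, which holds.
Since C is a knight, "exactly one of D, E, and C is a knave" needs to be true, which holds.
D (knave): "B is a knave" — false. ✓
E is a knight, so "C is the same type as E" must be true — and it is.
Since F is a knight, "C is a knight, or C is a knave" needs to be true, which holds.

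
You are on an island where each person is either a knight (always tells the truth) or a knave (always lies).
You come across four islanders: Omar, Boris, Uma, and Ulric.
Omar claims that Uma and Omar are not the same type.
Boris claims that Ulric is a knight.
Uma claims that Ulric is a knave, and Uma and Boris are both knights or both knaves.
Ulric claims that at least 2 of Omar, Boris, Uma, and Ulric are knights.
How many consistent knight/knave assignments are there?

2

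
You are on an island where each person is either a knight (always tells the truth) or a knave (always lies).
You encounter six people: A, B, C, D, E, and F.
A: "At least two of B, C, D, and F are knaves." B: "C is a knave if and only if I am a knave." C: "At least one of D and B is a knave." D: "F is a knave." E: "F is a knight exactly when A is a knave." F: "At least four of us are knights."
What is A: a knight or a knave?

Consistent assignments: {A=knave, B=knight, C=knight, D=knave, E=knight, F=knight}
In every consistent assignment, A is a knave.

A is a knave.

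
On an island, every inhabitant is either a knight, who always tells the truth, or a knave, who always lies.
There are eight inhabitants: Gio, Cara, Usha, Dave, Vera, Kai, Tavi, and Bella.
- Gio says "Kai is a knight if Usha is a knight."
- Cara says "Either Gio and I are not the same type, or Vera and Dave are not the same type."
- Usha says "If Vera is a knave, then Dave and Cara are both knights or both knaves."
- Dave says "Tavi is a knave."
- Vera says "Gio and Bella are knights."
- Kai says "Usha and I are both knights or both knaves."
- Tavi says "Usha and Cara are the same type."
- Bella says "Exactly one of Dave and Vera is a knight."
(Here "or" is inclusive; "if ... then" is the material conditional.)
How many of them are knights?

7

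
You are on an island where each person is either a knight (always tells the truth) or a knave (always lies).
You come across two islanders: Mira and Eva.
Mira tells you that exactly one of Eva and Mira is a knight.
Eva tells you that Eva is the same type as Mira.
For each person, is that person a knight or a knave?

Mira is a knight, and the claim "exactly one of Eva and Mira is a knight" is indeed true.
Eva is a knave, and the claim "Eva is the same type as Mira" is indeed False.

Mira is a knight and Eva is a knave.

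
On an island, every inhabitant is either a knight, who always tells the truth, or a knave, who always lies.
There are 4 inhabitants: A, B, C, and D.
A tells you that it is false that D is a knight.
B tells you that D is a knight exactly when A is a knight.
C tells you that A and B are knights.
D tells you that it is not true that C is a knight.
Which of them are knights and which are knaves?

A is a knave; "it is false that D is a knight" is False, as required.
Since B is a knave, "D is a knight exactly when A is a knight" needs to be False, which holds.
C is a knave; "A and B are knights" is False, as required.
D (knight): "it is not true that C is a knight" — True. ✓

A is a knave, B is a knave, C is a knave, and D is a knight.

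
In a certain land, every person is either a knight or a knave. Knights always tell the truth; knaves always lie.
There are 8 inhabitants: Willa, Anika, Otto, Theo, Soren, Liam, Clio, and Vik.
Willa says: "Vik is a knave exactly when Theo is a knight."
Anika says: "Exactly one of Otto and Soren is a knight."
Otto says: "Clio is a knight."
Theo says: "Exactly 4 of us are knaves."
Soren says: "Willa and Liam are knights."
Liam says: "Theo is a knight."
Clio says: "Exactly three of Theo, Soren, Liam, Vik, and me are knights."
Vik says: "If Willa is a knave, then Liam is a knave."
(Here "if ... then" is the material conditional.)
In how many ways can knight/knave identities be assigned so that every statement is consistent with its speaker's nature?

1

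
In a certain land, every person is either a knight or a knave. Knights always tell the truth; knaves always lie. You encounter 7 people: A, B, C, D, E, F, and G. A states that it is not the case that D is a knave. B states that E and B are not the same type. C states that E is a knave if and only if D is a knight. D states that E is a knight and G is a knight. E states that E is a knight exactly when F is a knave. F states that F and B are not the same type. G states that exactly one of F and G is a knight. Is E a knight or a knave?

E is a knave.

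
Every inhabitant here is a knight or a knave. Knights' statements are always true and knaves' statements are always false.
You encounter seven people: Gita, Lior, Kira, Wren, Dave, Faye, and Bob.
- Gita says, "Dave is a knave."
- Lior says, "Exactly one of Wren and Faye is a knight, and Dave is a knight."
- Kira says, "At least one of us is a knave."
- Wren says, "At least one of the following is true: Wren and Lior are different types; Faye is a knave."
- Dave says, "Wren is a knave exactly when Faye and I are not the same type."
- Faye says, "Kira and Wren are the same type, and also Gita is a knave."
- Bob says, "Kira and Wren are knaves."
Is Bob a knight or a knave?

Consistent assignments: {Gita=knave, Lior=knave, Kira=knight, Wren=knight, Dave=knight, Faye=knight, Bob=knave}
In every consistent assignment, Bob is a knave.

Bob is a knave.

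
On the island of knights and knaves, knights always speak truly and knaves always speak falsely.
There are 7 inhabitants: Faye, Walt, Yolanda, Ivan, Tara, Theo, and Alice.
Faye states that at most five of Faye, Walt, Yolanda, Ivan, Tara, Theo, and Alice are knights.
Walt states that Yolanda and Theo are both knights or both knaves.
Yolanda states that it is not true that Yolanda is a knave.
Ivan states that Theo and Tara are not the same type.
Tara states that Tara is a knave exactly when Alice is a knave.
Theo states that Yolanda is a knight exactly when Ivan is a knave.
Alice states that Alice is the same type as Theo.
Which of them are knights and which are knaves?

Faye is a knight, Walt is a knave, Yolanda is a knave, Ivan is a knight, Tara is a knave, Theo is a knight, and Alice is a knight.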